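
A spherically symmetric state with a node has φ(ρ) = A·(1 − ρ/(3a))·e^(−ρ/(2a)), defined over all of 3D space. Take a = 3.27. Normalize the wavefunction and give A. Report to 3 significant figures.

A ≈ 0.0584

The normalization condition is ∫|φ|² 4πρ² dρ = 1 from 0 to ∞.
(Spherical symmetry: dV = 4πρ² dρ.)
With ∫₀^∞ ρ^4 e^(−αρ) dρ = 4!/α^5, carrying out the integral gives A² · 8·π·a^3/3.
So A² = (8·π·a^3/3)^(−1).
Plugging in a = 3.27 yields A = 0.05843.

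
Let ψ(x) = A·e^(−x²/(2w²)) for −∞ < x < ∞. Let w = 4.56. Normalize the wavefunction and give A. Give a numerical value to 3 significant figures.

We need A² ∫|f|² dx = 1, taking the integral from −∞ to ∞.
Differentiating ∫e^(−αx²) dx = √(π/α) under α to get the higher moments, the integral (without the A² prefactor) comes out to √(π)·w.
So A² = (√(π)·w)^(−1).
Plugging in w = 4.56 yields A = 0.3517.

A ≈ 0.352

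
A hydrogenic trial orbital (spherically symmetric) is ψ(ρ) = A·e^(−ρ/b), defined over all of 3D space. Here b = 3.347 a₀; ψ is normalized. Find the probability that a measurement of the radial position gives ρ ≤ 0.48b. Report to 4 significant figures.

P ≈ 0.07309

With dV = 4πρ²dρ, the probability is ∫|ψ|² dV over ρ ≤ 0.48b.
Normalization gives A² = 1/(π·b^3).
In terms of u = ρ/b (A², 4π and the length scale all cancel between numerator and denominator), P = [∫_{0}^{0.48} u^2·e^(-2·u) du] / [∫_{0}^{∞} u^2·e^(-2·u) du].
Using ∫ u^2·e^(-2·u) du = -(2·u^2 + 2·u + 1)·e^(-2·u)/4, the numerator is 1/4 - 1513·e^(-24/25)/2500 and the denominator is 1/4.
Taking the ratio yields P = 0.073093.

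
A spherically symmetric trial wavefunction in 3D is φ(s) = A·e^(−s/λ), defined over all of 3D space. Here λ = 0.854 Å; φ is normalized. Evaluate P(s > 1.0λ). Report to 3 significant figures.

P ≈ 0.677

P = ∫ |φ|² 4πs² ds over s > 1.0λ.
A² is fixed by ∫₀^∞ 4πs²|φ|² ds = 1, i.e. A² = (π·λ^3)^(−1).
Let u = s/λ; then A², 4π and the length scale all cancel, so P = ∫_{1.0}^{∞} u^2·e^(-2·u) du ÷ ∫_{0}^{∞} u^2·e^(-2·u) du.
An antiderivative of u^2·e^(-2·u) is -(2·u^2 + 2·u + 1)·e^(-2·u)/4; evaluating from 1.0 to ∞ gives 5·e^(-2)/4, while the full integral is 1/4.
This evaluates to P = 0.6767.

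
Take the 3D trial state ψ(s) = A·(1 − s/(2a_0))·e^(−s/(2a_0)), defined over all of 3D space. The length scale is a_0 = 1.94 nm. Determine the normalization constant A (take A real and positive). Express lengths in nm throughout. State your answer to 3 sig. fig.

We need A² ∫|f|² 4πs² ds = 1, taking the integral from 0 to ∞.
In 3D with spherical symmetry the volume element is 4πs² ds.
Using ∫₀^∞ sⁿ e^(−αs) ds = n!/αⁿ⁺¹, with ψ = A·(1 − s/(2a_0))·e^(−s/(2a_0)), the integral evaluates to A²·[8·π·a_0^3].
Setting this equal to 1 gives A² = 1/(8·π·a_0^3).
Substituting a_0 = 1.94 gives A² = 0.005449, so A = 0.07382.

A ≈ 0.0738 nm^(-3/2)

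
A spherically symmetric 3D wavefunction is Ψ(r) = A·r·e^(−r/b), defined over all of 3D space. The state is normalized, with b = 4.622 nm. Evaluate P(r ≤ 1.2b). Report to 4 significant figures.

Integrate the radial probability density 4πr²|Ψ|² over r ≤ 1.2b.
Normalization gives A² = 1/(3·π·b^5).
In terms of u = r/b (A², 4π and the length scale all cancel between numerator and denominator), P = [∫_{0}^{1.2} u^4·e^(-2·u) du] / [∫_{0}^{∞} u^4·e^(-2·u) du].
Using ∫ u^4·e^(-2·u) du = -(u^4/2 + u^3 + 3·u^2/2 + 3·u/2 + 3/4)·e^(-2·u), the numerator is ≈ 0.0719014 and the denominator is 3/4.
Taking the ratio yields P = 0.095869.

P ≈ 0.09587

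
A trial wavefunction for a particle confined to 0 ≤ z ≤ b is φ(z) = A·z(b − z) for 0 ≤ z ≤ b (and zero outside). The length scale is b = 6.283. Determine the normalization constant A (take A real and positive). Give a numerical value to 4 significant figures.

We need A² ∫|f|² dz = 1, taking the integral from 0 to b.
∫|φ|² dz = A²·(b^5/30).
With b = 6.283: A² = 0.0030640 and A = 0.055353.

A ≈ 0.05535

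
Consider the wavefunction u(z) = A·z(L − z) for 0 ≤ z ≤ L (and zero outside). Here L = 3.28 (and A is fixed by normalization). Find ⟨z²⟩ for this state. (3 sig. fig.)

⟨z^2⟩ ≈ 3.07

⟨z²⟩ = ∫ z^2 |u|² dz over the full domain.
The ratio of the moment integral to the normalization integral gives ⟨z²⟩ = 2·L^2/7.
Putting L = 3.28 gives 3.074.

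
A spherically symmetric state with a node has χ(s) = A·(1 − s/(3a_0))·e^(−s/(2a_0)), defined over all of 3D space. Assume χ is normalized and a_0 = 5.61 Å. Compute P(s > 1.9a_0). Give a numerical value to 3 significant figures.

P ≈ 0.687

P = ∫ |χ|² 4πs² ds over s > 1.9a_0.
The full normalization integral is A²·[8·π·a_0^3/3] = 1, fixing A².
Let u = s/a_0; then A², 4π and the length scale all cancel, so P = ∫_{1.9}^{∞} u^2·(1 - u/3)^2·e^(-u) du ÷ ∫_{0}^{∞} u^2·(1 - u/3)^2·e^(-u) du.
An antiderivative of u^2·(1 - u/3)^2·e^(-u) is (-u^4 + 2·u^3 - 3·u^2 - 6·u - 6)·e^(-u)/9; evaluating from 1.9 to ∞ gives ≈ 0.45775, while the full integral is 2/3.
The region integral divided by the full integral gives P = 0.6866.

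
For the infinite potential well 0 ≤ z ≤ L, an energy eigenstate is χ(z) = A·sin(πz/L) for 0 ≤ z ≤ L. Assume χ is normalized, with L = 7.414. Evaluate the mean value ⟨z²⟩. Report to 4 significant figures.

⟨z^2⟩ ≈ 15.54

The expectation value is the |χ|²-weighted average of z^2: ∫ z^2|χ|² dz.
Using sin²θ = (1 − cos 2θ)/2, the ratio of the moment integral to the normalization integral gives ⟨z²⟩ = -L^2/(2·π^2) + L^2/3.
Putting L = 7.414 gives 15.538.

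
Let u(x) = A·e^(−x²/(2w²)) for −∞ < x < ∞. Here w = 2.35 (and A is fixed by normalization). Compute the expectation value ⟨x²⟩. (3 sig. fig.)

The expectation value is the |u|²-weighted average of x^2: ∫ x^2|u|² dx.
Differentiating ∫e^(−αx²) dx = √(π/α) under α to get the higher moments, since the A² factors cancel between numerator and denominator, ⟨x²⟩ = w^2/2.
With w = 2.35, ⟨x^2⟩ = 2.761.

⟨x^2⟩ ≈ 2.76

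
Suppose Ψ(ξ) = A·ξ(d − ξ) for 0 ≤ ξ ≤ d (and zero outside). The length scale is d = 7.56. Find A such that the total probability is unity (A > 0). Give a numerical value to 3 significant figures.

A ≈ 0.0349

Normalization requires ∫|Ψ|² dξ = 1, integrated from 0 to d.
Carrying out the integral gives A² · d^5/30.
So A² = (d^5/30)^(−1).
With d = 7.56: A² = 0.001215 and A = 0.03485.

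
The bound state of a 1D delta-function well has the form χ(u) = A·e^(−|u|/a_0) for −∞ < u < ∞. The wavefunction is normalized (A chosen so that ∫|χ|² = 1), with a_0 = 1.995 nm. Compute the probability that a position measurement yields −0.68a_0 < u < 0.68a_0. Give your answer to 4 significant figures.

The probability is P = ∫ |χ|² du over [−0.68a_0, 0.68a_0].
With A² fixed by ∫|χ|² = 1, i.e. A² = (a_0)^(−1), substitute and integrate.
By symmetry take twice the u ≥ 0 contribution in numerator and denominator; the 2's cancel. Let t = u/a_0; then A² and the length scale cancel, so P = ∫_{0}^{0.68} e^(-2·t) dt ÷ ∫_{0}^{∞} e^(-2·t) dt.
Using ∫ e^(-2·t) dt = -e^(-2·t)/2, the numerator is 1/2 - e^(-34/25)/2 and the denominator is 1/2.
This works out to P = 0.74334.

P ≈ 0.7433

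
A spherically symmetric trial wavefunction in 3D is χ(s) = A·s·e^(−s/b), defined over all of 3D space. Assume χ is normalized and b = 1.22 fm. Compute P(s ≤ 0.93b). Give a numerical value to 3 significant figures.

Integrate the radial probability density 4πs²|χ|² over s ≤ 0.93b.
A² is fixed by ∫₀^∞ 4πs²|χ|² ds = 1, i.e. A² = (3·π·b^5)^(−1).
Substituting u = s/b, A², 4π and the length scale all cancel in the ratio: P = ∫_{0}^{0.93} u^4·e^(-2·u) du / ∫_{0}^{∞} u^4·e^(-2·u) du.
Using ∫ u^4·e^(-2·u) du = -(u^4/2 + u^3 + 3·u^2/2 + 3·u/2 + 3/4)·e^(-2·u), the numerator is ≈ 0.030678 and the denominator is 3/4.
The region integral divided by the full integral gives P = 0.04090.

P ≈ 0.0409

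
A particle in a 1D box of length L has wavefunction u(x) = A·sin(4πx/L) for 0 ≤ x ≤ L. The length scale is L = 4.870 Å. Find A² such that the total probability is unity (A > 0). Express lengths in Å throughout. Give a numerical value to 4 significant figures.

A^2 ≈ 0.4107 Å^(-1)

Require ∫ |u|² dx = 1 over the whole domain.
∫|u|² dx = A²·(L/2).
So A² = (L/2)^(−1).
With L = 4.870: A² = 0.41068 and A = 0.64084.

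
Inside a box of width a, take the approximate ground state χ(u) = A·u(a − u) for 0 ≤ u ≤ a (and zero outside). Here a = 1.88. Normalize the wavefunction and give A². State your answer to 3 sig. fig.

A^2 ≈ 1.28

Require ∫ |χ|² du = 1 over the whole domain.
∫|χ|² du = A²·(a^5/30).
So A² = (a^5/30)^(−1).
Substituting a = 1.88 gives A² = 1.277, so A = 1.130.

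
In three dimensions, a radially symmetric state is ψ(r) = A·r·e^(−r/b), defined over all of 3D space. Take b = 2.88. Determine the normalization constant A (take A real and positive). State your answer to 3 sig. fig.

A ≈ 0.0231

We need A² ∫|f|² 4πr² dr = 1, taking the integral from 0 to ∞.
In 3D with spherical symmetry the volume element is 4πr² dr.
Carrying out the integral gives A² · 3·π·b^5.
Plugging in b = 2.88 yields A = 0.02314.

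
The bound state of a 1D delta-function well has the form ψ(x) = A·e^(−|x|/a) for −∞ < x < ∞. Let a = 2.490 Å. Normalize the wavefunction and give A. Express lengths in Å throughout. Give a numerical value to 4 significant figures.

A ≈ 0.6337 Å^(-1/2)

We need A² ∫|f|² dx = 1, taking the integral from −∞ to ∞.
With ∫₀^∞ x^0 e^(−αx) dx = 0!/α^1, carrying out the integral gives A² · a.
Setting this equal to 1 gives A² = 1/(a).
Substituting a = 2.490 gives A² = 0.40161, so A = 0.63372.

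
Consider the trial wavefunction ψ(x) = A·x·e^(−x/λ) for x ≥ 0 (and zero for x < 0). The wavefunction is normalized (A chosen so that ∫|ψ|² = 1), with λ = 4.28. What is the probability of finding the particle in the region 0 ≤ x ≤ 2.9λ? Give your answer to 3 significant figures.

P ≈ 0.928

The probability is P = ∫ |ψ|² dx over [0, 2.9λ].
With A² fixed by ∫|ψ|² = 1, i.e. A² = (λ^3/4)^(−1), substitute and integrate.
Substituting u = x/λ, A² and the length scale cancel in the ratio: P = ∫_{0}^{2.9} u^2·e^(-2·u) du / ∫_{0}^{∞} u^2·e^(-2·u) du.
With ∫ u^2·e^(-2·u) du = -(2·u^2 + 2·u + 1)·e^(-2·u)/4 + C, the region integral is 1/4 - 1181·e^(-29/5)/200 and the full one is 1/4.
Evaluating gives P = 0.9285.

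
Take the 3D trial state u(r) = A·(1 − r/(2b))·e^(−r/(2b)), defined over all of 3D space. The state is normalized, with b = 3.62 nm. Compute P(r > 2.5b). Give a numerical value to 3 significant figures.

P ≈ 0.945

P = ∫ |u|² 4πr² dr over r > 2.5b.
The full normalization integral is A²·[8·π·b^3] = 1, fixing A².
In terms of t = r/b (A², 4π and the length scale all cancel between numerator and denominator), P = [∫_{2.5}^{∞} t^2·(1 - t/2)^2·e^(-t) dt] / [∫_{0}^{∞} t^2·(1 - t/2)^2·e^(-t) dt].
With ∫ t^2·(1 - t/2)^2·e^(-t) dt = -(t^4/4 + t^2 + 2·t + 2)·e^(-t) + C, the region integral is 1473·e^(-5/2)/64 and the full one is 2.
The region integral divided by the full integral gives P = 0.9446.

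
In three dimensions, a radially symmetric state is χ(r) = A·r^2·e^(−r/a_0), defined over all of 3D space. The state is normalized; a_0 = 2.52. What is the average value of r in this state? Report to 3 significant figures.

By definition ⟨r⟩ = ∫ r |χ(r)|² 4πr² dr.
Using ∫₀^∞ rⁿ e^(−αr) dr = n!/αⁿ⁺¹, evaluating both integrals, ⟨r⟩ = 7·a_0/2.
Putting a_0 = 2.52 gives 8.820.

⟨r⟩ ≈ 8.82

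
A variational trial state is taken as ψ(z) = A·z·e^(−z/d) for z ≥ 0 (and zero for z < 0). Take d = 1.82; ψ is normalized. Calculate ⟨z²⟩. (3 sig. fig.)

The expectation value is the |ψ|²-weighted average of z^2: ∫ z^2|ψ|² dz.
Using ∫₀^∞ zⁿ e^(−αz) dz = n!/αⁿ⁺¹, the ratio of the moment integral to the normalization integral gives ⟨z²⟩ = 3·d^2.
With d = 1.82, ⟨z^2⟩ = 9.937.

⟨z^2⟩ ≈ 9.94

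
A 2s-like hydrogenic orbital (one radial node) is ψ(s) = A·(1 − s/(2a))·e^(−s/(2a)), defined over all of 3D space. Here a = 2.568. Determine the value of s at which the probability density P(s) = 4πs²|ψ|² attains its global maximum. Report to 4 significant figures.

The maximum of P(s) = 4πs²|ψ|² occurs where its derivative vanishes.
Solving yields s = a·(√(5) + 3).
With a = 2.568, the most probable radial distance is 13.446.

s ≈ 13.45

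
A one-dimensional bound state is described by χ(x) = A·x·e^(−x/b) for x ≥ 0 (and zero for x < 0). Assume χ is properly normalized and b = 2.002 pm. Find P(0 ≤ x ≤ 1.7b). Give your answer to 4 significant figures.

P ≈ 0.6603

|χ|² is the probability density, so P = ∫_{0}^{1.7b} |χ|² dx.
With A² fixed by ∫|χ|² = 1, i.e. A² = (b^3/4)^(−1), substitute and integrate.
Let u = x/b; then A² and the length scale cancel, so P = ∫_{0}^{1.7} u^2·e^(-2·u) du ÷ ∫_{0}^{∞} u^2·e^(-2·u) du.
Using ∫ u^2·e^(-2·u) du = -(2·u^2 + 2·u + 1)·e^(-2·u)/4, the numerator is 1/4 - 509·e^(-17/5)/200 and the denominator is 1/4.
Taking the ratio, P = 0.66026.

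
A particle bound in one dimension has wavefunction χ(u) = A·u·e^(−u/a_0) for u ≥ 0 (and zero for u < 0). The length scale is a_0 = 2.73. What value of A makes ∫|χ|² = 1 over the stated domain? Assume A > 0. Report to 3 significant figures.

A ≈ 0.443

The normalization condition is ∫|χ|² du = 1 from 0 to ∞.
With ∫₀^∞ u^2 e^(−αu) du = 2!/α^3, ∫|χ|² du = A²·(a_0^3/4).
So A² = (a_0^3/4)^(−1).
With a_0 = 2.73: A² = 0.1966 and A = 0.4434.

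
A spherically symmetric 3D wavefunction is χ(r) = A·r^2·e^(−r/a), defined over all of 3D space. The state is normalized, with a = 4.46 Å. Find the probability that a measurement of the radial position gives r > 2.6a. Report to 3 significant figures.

Integrate the radial probability density 4πr²|χ|² over r > 2.6a.
Normalization gives A² = 1/(45·π·a^7/2).
In terms of u = r/a (A², 4π and the length scale all cancel between numerator and denominator), P = [∫_{2.6}^{∞} u^6·e^(-2·u) du] / [∫_{0}^{∞} u^6·e^(-2·u) du].
Using ∫ u^6·e^(-2·u) du = -(4·u^6 + 12·u^5 + 30·u^4 + 60·u^3 + 90·u^2 + 90·u + 45)·e^(-2·u)/8, the numerator is ≈ 4.1197 and the denominator is 45/8.
This evaluates to P = 0.7324.

P ≈ 0.732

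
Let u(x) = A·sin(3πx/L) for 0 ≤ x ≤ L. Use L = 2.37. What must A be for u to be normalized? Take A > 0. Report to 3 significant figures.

A ≈ 0.919

We need A² ∫|f|² dx = 1, taking the integral from 0 to L.
Using sin²θ = (1 − cos 2θ)/2, with u = A·sin(3πx/L), the integral evaluates to A²·[L/2].
So A² = (L/2)^(−1).
Plugging in L = 2.37 yields A = 0.9186.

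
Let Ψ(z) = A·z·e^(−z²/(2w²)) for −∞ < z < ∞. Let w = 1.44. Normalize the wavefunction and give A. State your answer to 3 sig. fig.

A ≈ 0.615

We need A² ∫|f|² dz = 1, taking the integral from −∞ to ∞.
The integral (without the A² prefactor) comes out to √(π)·w^3/2.
Hence A² = 1/[√(π)·w^3/2].
Substituting w = 1.44 gives A² = 0.3779, so A = 0.6147.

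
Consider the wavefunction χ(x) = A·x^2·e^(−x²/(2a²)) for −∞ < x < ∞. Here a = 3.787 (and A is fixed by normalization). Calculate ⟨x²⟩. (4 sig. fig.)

The expectation value is the |χ|²-weighted average of x^2: ∫ x^2|χ|² dx.
Differentiating ∫e^(−αx²) dx = √(π/α) under α to get the higher moments, since the A² factors cancel between numerator and denominator, ⟨x²⟩ = 5·a^2/2.
With a = 3.787, ⟨x^2⟩ = 35.853.

⟨x^2⟩ ≈ 35.85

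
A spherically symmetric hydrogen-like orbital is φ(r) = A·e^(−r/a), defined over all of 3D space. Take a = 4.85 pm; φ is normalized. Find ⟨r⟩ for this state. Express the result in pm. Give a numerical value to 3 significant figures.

⟨r⟩ ≈ 7.28 pm

⟨r⟩ = ∫ r |φ|² 4πr² dr over the full domain.
Evaluating both integrals, ⟨r⟩ = 3·a/2.
Putting a = 4.85 gives 7.275.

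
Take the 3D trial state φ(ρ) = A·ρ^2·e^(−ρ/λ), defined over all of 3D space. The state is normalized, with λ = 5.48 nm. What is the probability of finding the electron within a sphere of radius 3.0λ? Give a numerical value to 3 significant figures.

P ≈ 0.394

With dV = 4πρ²dρ, the probability is ∫|φ|² dV over ρ ≤ 3.0λ.
A² is fixed by ∫₀^∞ 4πρ²|φ|² dρ = 1, i.e. A² = (45·π·λ^7/2)^(−1).
In terms of u = ρ/λ (A², 4π and the length scale all cancel between numerator and denominator), P = [∫_{0}^{3.0} u^6·e^(-2·u) du] / [∫_{0}^{∞} u^6·e^(-2·u) du].
An antiderivative of u^6·e^(-2·u) is -(4·u^6 + 12·u^5 + 30·u^4 + 60·u^3 + 90·u^2 + 90·u + 45)·e^(-2·u)/8; evaluating from 0 to 3.0 gives ≈ 2.2145, while the full integral is 45/8.
Taking the ratio yields P = 0.3937.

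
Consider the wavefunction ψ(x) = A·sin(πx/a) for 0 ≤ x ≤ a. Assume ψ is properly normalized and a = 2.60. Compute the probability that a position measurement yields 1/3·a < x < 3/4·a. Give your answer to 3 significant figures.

P ≈ 0.714

The probability is P = ∫ |ψ|² dx over [1/3·a, 3/4·a].
The normalization integral ∫|ψ|²dx over the whole domain equals a/2·A², and A² cancels in the ratio.
In terms of u = x/a (A² and the length scale cancel between numerator and denominator), P = [∫_{1/3}^{3/4} sin(π·u)^2 du] / [∫_{0}^{1} sin(π·u)^2 du].
An antiderivative of sin(π·u)^2 is u/2 - sin(2·π·u)/(4·π); evaluating from 1/3 to 3/4 gives √(3)/(8·π) + 1/(4·π) + 5/24, while the full integral is 1/2.
This works out to P = (3·√(3) + 6 + 5·π)/(12·π).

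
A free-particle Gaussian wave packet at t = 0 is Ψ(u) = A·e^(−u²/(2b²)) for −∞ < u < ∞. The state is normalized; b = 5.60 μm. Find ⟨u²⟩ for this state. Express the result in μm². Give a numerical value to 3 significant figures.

By definition ⟨u²⟩ = ∫ u^2 |Ψ(u)|² du.
Since the A² factors cancel between numerator and denominator, ⟨u²⟩ = b^2/2.
Putting b = 5.60 gives 15.68.

⟨u^2⟩ ≈ 15.7 μm^2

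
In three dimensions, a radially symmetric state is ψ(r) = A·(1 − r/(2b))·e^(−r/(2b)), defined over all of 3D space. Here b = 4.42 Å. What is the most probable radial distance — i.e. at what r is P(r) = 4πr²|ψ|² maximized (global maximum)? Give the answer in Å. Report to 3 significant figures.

Set d/dr [P(r) = 4πr²|ψ|²] = 0 and solve for r > 0.
This gives r = b·(√(5) + 3).
With b = 4.42, the most probable radial distance is 23.14 Å.

r ≈ 23.1 Å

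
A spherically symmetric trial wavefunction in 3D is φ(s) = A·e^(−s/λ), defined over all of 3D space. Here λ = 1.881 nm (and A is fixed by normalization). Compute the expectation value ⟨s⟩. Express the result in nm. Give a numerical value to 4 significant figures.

⟨s⟩ ≈ 2.822 nm

⟨s⟩ = ∫ s |φ|² 4πs² ds over the full domain.
The ratio of the moment integral to the normalization integral gives ⟨s⟩ = 3·λ/2.
Putting λ = 1.881 gives 2.8215.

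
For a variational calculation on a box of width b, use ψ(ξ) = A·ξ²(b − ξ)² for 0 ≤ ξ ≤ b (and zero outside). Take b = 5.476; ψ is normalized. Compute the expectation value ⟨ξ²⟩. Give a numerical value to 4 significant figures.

⟨ξ²⟩ = ∫ ξ^2 |ψ|² dξ over the full domain.
The ratio of the moment integral to the normalization integral gives ⟨ξ²⟩ = 3·b^2/11.
Putting b = 5.476 gives 8.1782.

⟨ξ^2⟩ ≈ 8.178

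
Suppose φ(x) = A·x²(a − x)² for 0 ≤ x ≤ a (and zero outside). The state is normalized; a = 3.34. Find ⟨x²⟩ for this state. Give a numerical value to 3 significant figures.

⟨x²⟩ = ∫ x^2 |φ|² dx over the full domain.
Evaluating both integrals, ⟨x²⟩ = 3·a^2/11.
With a = 3.34, ⟨x^2⟩ = 3.042.

⟨x^2⟩ ≈ 3.04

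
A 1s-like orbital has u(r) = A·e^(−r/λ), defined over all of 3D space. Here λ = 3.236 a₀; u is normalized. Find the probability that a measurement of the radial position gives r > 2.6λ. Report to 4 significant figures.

P ≈ 0.1088

P = ∫ |u|² 4πr² dr over r > 2.6λ.
Normalization gives A² = 1/(π·λ^3).
In terms of t = r/λ (A², 4π and the length scale all cancel between numerator and denominator), P = [∫_{2.6}^{∞} t^2·e^(-2·t) dt] / [∫_{0}^{∞} t^2·e^(-2·t) dt].
With ∫ t^2·e^(-2·t) dt = -(2·t^2 + 2·t + 1)·e^(-2·t)/4 + C, the region integral is 493·e^(-26/5)/100 and the full one is 1/4.
The region integral divided by the full integral gives P = 0.10879.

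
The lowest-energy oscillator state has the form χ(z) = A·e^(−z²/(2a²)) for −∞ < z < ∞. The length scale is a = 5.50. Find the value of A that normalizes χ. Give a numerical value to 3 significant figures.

A ≈ 0.320

Normalization requires ∫|χ|² dz = 1, integrated from −∞ to ∞.
With ∫_{−∞}^{∞} z^(2m) e^(−αz²) dz = (2m−1)!!·√π / (2^m α^(m+1/2)), with χ = A·e^(−z²/(2a²)), the integral evaluates to A²·[√(π)·a].
Substituting a = 5.50 gives A² = 0.1026, so A = 0.3203.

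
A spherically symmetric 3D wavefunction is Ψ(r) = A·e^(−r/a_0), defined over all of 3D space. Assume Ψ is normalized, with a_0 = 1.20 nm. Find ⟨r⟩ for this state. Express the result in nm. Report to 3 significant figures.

The expectation value is the |Ψ|²-weighted average of r: ∫ r|Ψ|² 4πr² dr.
Since the A² factors cancel between numerator and denominator, ⟨r⟩ = 3·a_0/2.
Putting a_0 = 1.20 gives 1.800.

⟨r⟩ ≈ 1.80 nm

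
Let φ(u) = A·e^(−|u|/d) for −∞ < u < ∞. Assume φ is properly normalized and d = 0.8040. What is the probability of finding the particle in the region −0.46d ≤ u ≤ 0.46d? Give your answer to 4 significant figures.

P ≈ 0.6015

P = ∫_{−0.46d}^{0.46d} |φ(u)|² du.
The normalization integral ∫|φ|²du over the whole domain equals d·A², and A² cancels in the ratio.
Both integrals are even about u = 0, so only the u ≥ 0 halves are needed (the factors of 2 cancel). In terms of t = u/d (A² and the length scale cancel between numerator and denominator), P = [∫_{0}^{0.46} e^(-2·t) dt] / [∫_{0}^{∞} e^(-2·t) dt].
With ∫ e^(-2·t) dt = -e^(-2·t)/2 + C, the region integral is 1/2 - e^(-23/25)/2 and the full one is 1/2.
Taking the ratio, P = 0.60148.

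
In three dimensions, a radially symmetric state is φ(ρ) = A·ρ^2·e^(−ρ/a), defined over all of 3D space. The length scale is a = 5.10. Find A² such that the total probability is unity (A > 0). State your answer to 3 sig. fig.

A^2 ≈ 1.58E-7

We need A² ∫|f|² 4πρ² dρ = 1, taking the integral from 0 to ∞.
With φ = A·ρ^2·e^(−ρ/a), the integral evaluates to A²·[45·π·a^7/2].
Hence A² = 1/[45·π·a^7/2].
With a = 5.10: A² = 1.576E-7 and A = 0.0003970.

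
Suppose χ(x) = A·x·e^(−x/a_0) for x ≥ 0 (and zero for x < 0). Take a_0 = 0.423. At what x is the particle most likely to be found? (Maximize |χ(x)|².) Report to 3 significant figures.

The maximum of |χ(x)|² occurs where its derivative vanishes.
Solving yields x = a_0.
With a_0 = 0.423, the most probable position is 0.4230.

x ≈ 0.423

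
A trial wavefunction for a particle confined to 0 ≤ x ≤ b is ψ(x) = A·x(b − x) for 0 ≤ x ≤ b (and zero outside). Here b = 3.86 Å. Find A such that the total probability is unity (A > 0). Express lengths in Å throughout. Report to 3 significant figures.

Require ∫ |ψ|² dx = 1 over the whole domain.
Expanding the polynomial and integrating term by term, ∫|ψ|² dx = A²·(b^5/30).
Setting this equal to 1 gives A² = 1/(b^5/30).
Plugging in b = 3.86 yields A = 0.1871.

A ≈ 0.187 Å^(-5/2)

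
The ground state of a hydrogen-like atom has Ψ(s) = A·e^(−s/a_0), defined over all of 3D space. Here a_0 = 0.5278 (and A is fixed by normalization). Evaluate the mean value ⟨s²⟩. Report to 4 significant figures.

⟨s^2⟩ ≈ 0.8357

The expectation value is the |Ψ|²-weighted average of s^2: ∫ s^2|Ψ|² 4πs² ds.
Using ∫₀^∞ sⁿ e^(−αs) ds = n!/αⁿ⁺¹, the ratio of the moment integral to the normalization integral gives ⟨s²⟩ = 3·a_0^2.
With a_0 = 0.5278, ⟨s^2⟩ = 0.83572.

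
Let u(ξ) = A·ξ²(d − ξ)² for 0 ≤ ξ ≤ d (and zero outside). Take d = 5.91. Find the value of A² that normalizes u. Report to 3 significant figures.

We need A² ∫|f|² dξ = 1, taking the integral from 0 to d.
Expanding the polynomial and integrating term by term, with u = A·ξ²(d − ξ)², the integral evaluates to A²·[d^9/630].
So A² = (d^9/630)^(−1).
Plugging in d = 5.91 yields A = 0.008463.

A^2 ≈ 0.0000716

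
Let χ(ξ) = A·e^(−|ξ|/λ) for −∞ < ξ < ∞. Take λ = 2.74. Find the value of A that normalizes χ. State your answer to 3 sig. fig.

Require ∫ |χ|² dξ = 1 over the whole domain.
With ∫₀^∞ ξ^0 e^(−αξ) dξ = 0!/α^1, carrying out the integral gives A² · λ.
Substituting λ = 2.74 gives A² = 0.3650, so A = 0.6041.

A ≈ 0.604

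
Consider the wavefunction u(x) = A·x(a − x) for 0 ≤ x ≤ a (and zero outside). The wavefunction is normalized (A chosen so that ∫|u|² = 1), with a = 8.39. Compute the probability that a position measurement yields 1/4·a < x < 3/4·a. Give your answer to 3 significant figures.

|u|² is the probability density, so P = ∫_{1/4·a}^{3/4·a} |u|² dx.
The normalization integral ∫|u|²dx over the whole domain equals a^5/30·A², and A² cancels in the ratio.
Let t = x/a; then A² and the length scale cancel, so P = ∫_{1/4}^{3/4} t^2·(1 - t)^2 dt ÷ ∫_{0}^{1} t^2·(1 - t)^2 dt.
Using ∫ t^2·(1 - t)^2 dt = t^3·(6·t^2 - 15·t + 10)/30, the numerator is 203/7680 and the denominator is 1/30.
This works out to P = 203/256.

P ≈ 0.793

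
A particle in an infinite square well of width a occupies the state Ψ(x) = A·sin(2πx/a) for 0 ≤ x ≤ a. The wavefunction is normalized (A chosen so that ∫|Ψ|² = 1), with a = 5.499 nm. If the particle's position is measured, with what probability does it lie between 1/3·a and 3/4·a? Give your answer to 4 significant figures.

P ≈ 0.3478

P = ∫_{1/3·a}^{3/4·a} |Ψ(x)|² dx.
The normalization integral ∫|Ψ|²dx over the whole domain equals a/2·A², and A² cancels in the ratio.
In terms of u = x/a (A² and the length scale cancel between numerator and denominator), P = [∫_{1/3}^{3/4} sin(2·π·u)^2 du] / [∫_{0}^{1} sin(2·π·u)^2 du].
With ∫ sin(2·π·u)^2 du = u/2 - sin(4·π·u)/(8·π) + C, the region integral is -√(3)/(16·π) + 5/24 and the full one is 1/2.
The result is P = -√(3)/(8·π) + 5/12.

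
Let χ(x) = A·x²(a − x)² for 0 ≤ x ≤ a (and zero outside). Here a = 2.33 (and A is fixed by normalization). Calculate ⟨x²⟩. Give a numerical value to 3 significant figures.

⟨x^2⟩ ≈ 1.48

By definition ⟨x²⟩ = ∫ x^2 |χ(x)|² dx.
Expanding the polynomial and integrating term by term, since the A² factors cancel between numerator and denominator, ⟨x²⟩ = 3·a^2/11.
Putting a = 2.33 gives 1.481.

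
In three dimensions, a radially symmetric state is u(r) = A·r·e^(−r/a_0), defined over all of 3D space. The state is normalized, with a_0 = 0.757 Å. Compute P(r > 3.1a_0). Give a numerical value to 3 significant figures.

P ≈ 0.259

With dV = 4πr²dr, the probability is ∫|u|² dV over r > 3.1a_0.
Normalization gives A² = 1/(3·π·a_0^5).
Substituting t = r/a_0, A², 4π and the length scale all cancel in the ratio: P = ∫_{3.1}^{∞} t^4·e^(-2·t) dt / ∫_{0}^{∞} t^4·e^(-2·t) dt.
Using ∫ t^4·e^(-2·t) dt = -(t^4/2 + t^3 + 3·t^2/2 + 3·t/2 + 3/4)·e^(-2·t), the numerator is ≈ 0.19438 and the denominator is 3/4.
This evaluates to P = 0.2592.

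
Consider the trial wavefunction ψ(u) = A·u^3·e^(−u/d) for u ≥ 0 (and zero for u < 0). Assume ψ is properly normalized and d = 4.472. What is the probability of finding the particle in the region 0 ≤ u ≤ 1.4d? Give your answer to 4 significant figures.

P ≈ 0.02441

P = ∫_{0}^{1.4d} |ψ(u)|² du.
Since A² = 1/(45·d^7/8), this is the region integral divided by the full normalization integral.
In terms of t = u/d (A² and the length scale cancel between numerator and denominator), P = [∫_{0}^{1.4} t^6·e^(-2·t) dt] / [∫_{0}^{∞} t^6·e^(-2·t) dt].
With ∫ t^6·e^(-2·t) dt = -(4·t^6 + 12·t^5 + 30·t^4 + 60·t^3 + 90·t^2 + 90·t + 45)·e^(-2·t)/8 + C, the region integral is ≈ 0.137310 and the full one is 45/8.
Taking the ratio, P = 0.024411.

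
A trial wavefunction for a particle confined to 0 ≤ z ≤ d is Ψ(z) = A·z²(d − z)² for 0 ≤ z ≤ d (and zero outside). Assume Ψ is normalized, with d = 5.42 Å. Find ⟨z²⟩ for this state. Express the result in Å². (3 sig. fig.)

⟨z²⟩ = ∫ z^2 |Ψ|² dz over the full domain.
Since the A² factors cancel between numerator and denominator, ⟨z²⟩ = 3·d^2/11.
With d = 5.42, ⟨z^2⟩ = 8.012.

⟨z^2⟩ ≈ 8.01 Å^2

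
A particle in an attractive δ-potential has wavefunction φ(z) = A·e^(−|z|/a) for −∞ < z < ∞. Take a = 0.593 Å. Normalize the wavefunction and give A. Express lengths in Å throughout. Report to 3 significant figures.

Require ∫ |φ|² dz = 1 over the whole domain.
With φ = A·e^(−|z|/a), the integral evaluates to A²·[a].
Setting this equal to 1 gives A² = 1/(a).
Plugging in a = 0.593 yields A = 1.299.

A ≈ 1.30 Å^(-1/2)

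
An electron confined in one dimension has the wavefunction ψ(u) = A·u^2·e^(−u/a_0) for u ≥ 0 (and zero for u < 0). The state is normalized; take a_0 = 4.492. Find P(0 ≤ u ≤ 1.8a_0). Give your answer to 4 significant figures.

|ψ|² is the probability density, so P = ∫_{0}^{1.8a_0} |ψ|² du.
Since A² = 1/(3·a_0^5/4), this is the region integral divided by the full normalization integral.
Substituting t = u/a_0, A² and the length scale cancel in the ratio: P = ∫_{0}^{1.8} t^4·e^(-2·t) dt / ∫_{0}^{∞} t^4·e^(-2·t) dt.
Using ∫ t^4·e^(-2·t) dt = -(t^4/2 + t^3 + 3·t^2/2 + 3·t/2 + 3/4)·e^(-2·t), the numerator is ≈ 0.220171 and the denominator is 3/4.
Evaluating gives P = 0.29356.

P ≈ 0.2936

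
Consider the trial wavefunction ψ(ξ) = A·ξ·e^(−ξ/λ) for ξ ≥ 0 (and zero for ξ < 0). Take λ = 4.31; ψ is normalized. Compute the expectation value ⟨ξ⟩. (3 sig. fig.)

⟨ξ⟩ = ∫ ξ |ψ|² dξ over the full domain.
Since the A² factors cancel between numerator and denominator, ⟨ξ⟩ = 3·λ/2.
Putting λ = 4.31 gives 6.465.

⟨ξ⟩ ≈ 6.47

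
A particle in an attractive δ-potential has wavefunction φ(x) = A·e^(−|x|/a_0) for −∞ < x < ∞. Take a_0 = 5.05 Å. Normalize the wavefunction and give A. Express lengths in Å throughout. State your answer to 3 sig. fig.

A ≈ 0.445 Å^(-1/2)

The normalization condition is ∫|φ|² dx = 1 from −∞ to ∞.
Recall ∫₀^∞ x^m e^(−x/β) dx = m!·β^(m+1), ∫|φ|² dx = A²·(a_0).
Setting this equal to 1 gives A² = 1/(a_0).
Substituting a_0 = 5.05 gives A² = 0.1980, so A = 0.4450.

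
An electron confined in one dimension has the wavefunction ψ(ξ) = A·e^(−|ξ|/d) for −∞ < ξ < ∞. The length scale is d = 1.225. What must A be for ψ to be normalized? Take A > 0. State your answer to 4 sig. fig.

We need A² ∫|f|² dξ = 1, taking the integral from −∞ to ∞.
With ψ = A·e^(−|ξ|/d), the integral evaluates to A²·[d].
Setting this equal to 1 gives A² = 1/(d).
Plugging in d = 1.225 yields A = 0.90351.

A ≈ 0.9035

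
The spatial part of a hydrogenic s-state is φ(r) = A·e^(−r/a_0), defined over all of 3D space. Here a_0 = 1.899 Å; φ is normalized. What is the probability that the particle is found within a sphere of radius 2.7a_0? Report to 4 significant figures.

P ≈ 0.9052

Integrate the radial probability density 4πr²|φ|² over r ≤ 2.7a_0.
A² is fixed by ∫₀^∞ 4πr²|φ|² dr = 1, i.e. A² = (π·a_0^3)^(−1).
In terms of u = r/a_0 (A², 4π and the length scale all cancel between numerator and denominator), P = [∫_{0}^{2.7} u^2·e^(-2·u) du] / [∫_{0}^{∞} u^2·e^(-2·u) du].
An antiderivative of u^2·e^(-2·u) is -(2·u^2 + 2·u + 1)·e^(-2·u)/4; evaluating from 0 to 2.7 gives 1/4 - 1049·e^(-27/5)/200, while the full integral is 1/4.
The region integral divided by the full integral gives P = 0.90524.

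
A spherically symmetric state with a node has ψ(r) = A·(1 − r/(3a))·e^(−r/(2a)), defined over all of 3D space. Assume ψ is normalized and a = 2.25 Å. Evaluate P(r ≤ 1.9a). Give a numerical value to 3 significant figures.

P ≈ 0.313

P = ∫ |ψ|² 4πr² dr over r ≤ 1.9a.
The full normalization integral is A²·[8·π·a^3/3] = 1, fixing A².
Substituting u = r/a, A², 4π and the length scale all cancel in the ratio: P = ∫_{0}^{1.9} u^2·(1 - u/3)^2·e^(-u) du / ∫_{0}^{∞} u^2·(1 - u/3)^2·e^(-u) du.
Using ∫ u^2·(1 - u/3)^2·e^(-u) du = (-u^4 + 2·u^3 - 3·u^2 - 6·u - 6)·e^(-u)/9, the numerator is ≈ 0.20892 and the denominator is 2/3.
The region integral divided by the full integral gives P = 0.3134.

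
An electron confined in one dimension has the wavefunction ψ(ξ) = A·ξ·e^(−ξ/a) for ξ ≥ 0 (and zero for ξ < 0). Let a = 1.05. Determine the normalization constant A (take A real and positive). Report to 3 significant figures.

A ≈ 1.86

We need A² ∫|f|² dξ = 1, taking the integral from 0 to ∞.
The integral (without the A² prefactor) comes out to a^3/4.
Setting this equal to 1 gives A² = 1/(a^3/4).
With a = 1.05: A² = 3.455 and A = 1.859.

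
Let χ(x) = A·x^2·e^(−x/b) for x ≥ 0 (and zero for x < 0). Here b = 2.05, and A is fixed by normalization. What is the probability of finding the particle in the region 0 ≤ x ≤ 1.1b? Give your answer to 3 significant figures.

P ≈ 0.0725

The probability is P = ∫ |χ|² dx over [0, 1.1b].
With A² fixed by ∫|χ|² = 1, i.e. A² = (3·b^5/4)^(−1), substitute and integrate.
Let u = x/b; then A² and the length scale cancel, so P = ∫_{0}^{1.1} u^4·e^(-2·u) du ÷ ∫_{0}^{∞} u^4·e^(-2·u) du.
An antiderivative of u^4·e^(-2·u) is -(u^4/2 + u^3 + 3·u^2/2 + 3·u/2 + 3/4)·e^(-2·u); evaluating from 0 to 1.1 gives ≈ 0.054372, while the full integral is 3/4.
The result is P = 0.07250.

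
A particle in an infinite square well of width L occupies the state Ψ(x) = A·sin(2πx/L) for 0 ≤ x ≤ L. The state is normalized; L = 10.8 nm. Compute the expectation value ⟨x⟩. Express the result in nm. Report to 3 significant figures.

⟨x⟩ ≈ 5.40 nm

By definition ⟨x⟩ = ∫ x |Ψ(x)|² dx.
With ∫₀^L sin²(nπx/L) dx = L/2, evaluating both integrals, ⟨x⟩ = L/2.
With L = 10.8, ⟨x⟩ = 5.400.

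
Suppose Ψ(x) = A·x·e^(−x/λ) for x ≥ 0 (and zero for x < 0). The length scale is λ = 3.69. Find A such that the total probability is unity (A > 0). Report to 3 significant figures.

Require ∫ |Ψ|² dx = 1 over the whole domain.
With Ψ = A·x·e^(−x/λ), the integral evaluates to A²·[λ^3/4].
So A² = (λ^3/4)^(−1).
Substituting λ = 3.69 gives A² = 0.07961, so A = 0.2822.

A ≈ 0.282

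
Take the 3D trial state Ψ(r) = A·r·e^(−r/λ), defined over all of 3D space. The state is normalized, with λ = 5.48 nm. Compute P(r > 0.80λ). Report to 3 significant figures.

With dV = 4πr²dr, the probability is ∫|Ψ|² dV over r > 0.80λ.
The full normalization integral is A²·[3·π·λ^5] = 1, fixing A².
In terms of u = r/λ (A², 4π and the length scale all cancel between numerator and denominator), P = [∫_{0.80}^{∞} u^4·e^(-2·u) du] / [∫_{0}^{∞} u^4·e^(-2·u) du].
An antiderivative of u^4·e^(-2·u) is -(u^4/2 + u^3 + 3·u^2/2 + 3·u/2 + 3/4)·e^(-2·u); evaluating from 0.80 to ∞ gives 9067·e^(-8/5)/2500, while the full integral is 3/4.
The region integral divided by the full integral gives P = 0.9763.

P ≈ 0.976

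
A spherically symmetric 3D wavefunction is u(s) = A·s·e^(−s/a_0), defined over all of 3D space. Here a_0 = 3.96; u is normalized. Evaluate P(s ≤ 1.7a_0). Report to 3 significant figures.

P = ∫ |u|² 4πs² ds over s ≤ 1.7a_0.
Normalization gives A² = 1/(3·π·a_0^5).
In terms of t = s/a_0 (A², 4π and the length scale all cancel between numerator and denominator), P = [∫_{0}^{1.7} t^4·e^(-2·t) dt] / [∫_{0}^{∞} t^4·e^(-2·t) dt].
An antiderivative of t^4·e^(-2·t) is -(t^4/2 + t^3 + 3·t^2/2 + 3·t/2 + 3/4)·e^(-2·t); evaluating from 0 to 1.7 gives ≈ 0.19186, while the full integral is 3/4.
This evaluates to P = 0.2558.

P ≈ 0.256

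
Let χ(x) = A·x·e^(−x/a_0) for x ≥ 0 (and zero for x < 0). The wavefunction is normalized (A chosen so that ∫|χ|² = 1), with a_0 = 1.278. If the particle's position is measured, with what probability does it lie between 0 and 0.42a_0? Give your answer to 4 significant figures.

The probability is P = ∫ |χ|² dx over [0, 0.42a_0].
Since A² = 1/(a_0^3/4), this is the region integral divided by the full normalization integral.
In terms of u = x/a_0 (A² and the length scale cancel between numerator and denominator), P = [∫_{0}^{0.42} u^2·e^(-2·u) du] / [∫_{0}^{∞} u^2·e^(-2·u) du].
Using ∫ u^2·e^(-2·u) du = -(2·u^2 + 2·u + 1)·e^(-2·u)/4, the numerator is 1/4 - 2741·e^(-21/25)/5000 and the denominator is 1/4.
This works out to P = 0.053345.

P ≈ 0.05335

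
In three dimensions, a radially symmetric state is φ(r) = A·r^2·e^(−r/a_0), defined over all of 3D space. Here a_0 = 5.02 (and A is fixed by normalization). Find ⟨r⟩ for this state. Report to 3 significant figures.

⟨r⟩ ≈ 17.6

⟨r⟩ = ∫ r |φ|² 4πr² dr over the full domain.
Evaluating both integrals, ⟨r⟩ = 7·a_0/2.
With a_0 = 5.02, ⟨r⟩ = 17.57.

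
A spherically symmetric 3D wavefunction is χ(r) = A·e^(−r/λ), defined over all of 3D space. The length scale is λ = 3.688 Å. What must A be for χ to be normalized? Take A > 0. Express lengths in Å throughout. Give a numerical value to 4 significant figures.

A ≈ 0.07966 Å^(-3/2)

The normalization condition is ∫|χ|² 4πr² dr = 1 from 0 to ∞.
In 3D with spherical symmetry the volume element is 4πr² dr.
Carrying out the integral gives A² · π·λ^3.
So A² = (π·λ^3)^(−1).
Substituting λ = 3.688 gives A² = 0.0063457, so A = 0.079660.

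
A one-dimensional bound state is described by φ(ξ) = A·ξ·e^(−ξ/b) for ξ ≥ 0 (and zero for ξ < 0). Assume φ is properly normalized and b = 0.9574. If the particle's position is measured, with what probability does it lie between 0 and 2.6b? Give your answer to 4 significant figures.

P ≈ 0.8912

The probability is P = ∫ |φ|² dξ over [0, 2.6b].
With A² fixed by ∫|φ|² = 1, i.e. A² = (b^3/4)^(−1), substitute and integrate.
In terms of u = ξ/b (A² and the length scale cancel between numerator and denominator), P = [∫_{0}^{2.6} u^2·e^(-2·u) du] / [∫_{0}^{∞} u^2·e^(-2·u) du].
An antiderivative of u^2·e^(-2·u) is -(2·u^2 + 2·u + 1)·e^(-2·u)/4; evaluating from 0 to 2.6 gives 1/4 - 493·e^(-26/5)/100, while the full integral is 1/4.
The result is P = 0.89121.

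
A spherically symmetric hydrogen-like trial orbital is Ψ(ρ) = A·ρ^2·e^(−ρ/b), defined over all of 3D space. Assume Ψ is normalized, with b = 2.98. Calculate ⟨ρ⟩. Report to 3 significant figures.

⟨ρ⟩ = ∫ ρ |Ψ|² 4πρ² dρ over the full domain.
With ∫₀^∞ ρ^7 e^(−αρ) dρ = 7!/α^8, since the A² factors cancel between numerator and denominator, ⟨ρ⟩ = 7·b/2.
With b = 2.98, ⟨ρ⟩ = 10.43.

⟨ρ⟩ ≈ 10.4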